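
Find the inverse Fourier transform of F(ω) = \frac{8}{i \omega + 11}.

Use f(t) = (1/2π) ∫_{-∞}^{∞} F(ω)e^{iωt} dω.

f(t) = 8 e^{- 11 t} u\left(t\right)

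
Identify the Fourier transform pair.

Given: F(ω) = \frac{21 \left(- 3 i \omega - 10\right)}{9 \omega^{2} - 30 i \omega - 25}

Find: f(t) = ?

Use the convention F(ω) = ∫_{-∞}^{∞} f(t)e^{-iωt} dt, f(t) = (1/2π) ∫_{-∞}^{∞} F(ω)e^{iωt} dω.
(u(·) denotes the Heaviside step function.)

f(t) = 7 \left(\frac{5 t}{3} + 1\right) e^{- \frac{5 t}{3}} u\left(t\right)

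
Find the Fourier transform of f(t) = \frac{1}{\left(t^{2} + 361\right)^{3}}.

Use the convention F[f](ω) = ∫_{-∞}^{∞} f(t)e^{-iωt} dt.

F(ω) = \frac{\pi \left(361 \omega^{2} + 57 \left|{\omega}\right| + 3\right) e^{- 19 \left|{\omega}\right|}}{19808792}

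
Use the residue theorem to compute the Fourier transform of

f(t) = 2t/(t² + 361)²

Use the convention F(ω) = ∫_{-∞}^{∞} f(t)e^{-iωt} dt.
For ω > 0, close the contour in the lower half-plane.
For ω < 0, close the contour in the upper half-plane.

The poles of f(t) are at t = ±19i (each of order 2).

Let g(z) = f(z)e^{-iωz}; for large |z| the factor e^{-iωz} decays in the lower half-plane when ω > 0 and in the upper half-plane when ω < 0.

Case ω > 0 (lower half-plane, clockwise contour ⇒ F(ω) = -2πi·ΣRes):
  Res_{z = - 19 i} g(z) = \frac{\omega e^{- 19 \omega}}{38} (pole of order 2)
  F(ω) = -2πi·ΣRes = - \frac{i \pi \omega e^{- 19 \omega}}{19}

Case ω < 0 (upper half-plane, counterclockwise contour ⇒ F(ω) = +2πi·ΣRes):
  Res_{z = 19 i} g(z) = - \frac{\omega e^{19 \omega}}{38} (pole of order 2)
  F(ω) = 2πi·ΣRes = - \frac{i \pi \omega e^{19 \omega}}{19}

Both cases combine into a single formula in |ω|:

F(ω) = - \frac{i \pi \omega e^{- 19 \left|{\omega}\right|}}{19}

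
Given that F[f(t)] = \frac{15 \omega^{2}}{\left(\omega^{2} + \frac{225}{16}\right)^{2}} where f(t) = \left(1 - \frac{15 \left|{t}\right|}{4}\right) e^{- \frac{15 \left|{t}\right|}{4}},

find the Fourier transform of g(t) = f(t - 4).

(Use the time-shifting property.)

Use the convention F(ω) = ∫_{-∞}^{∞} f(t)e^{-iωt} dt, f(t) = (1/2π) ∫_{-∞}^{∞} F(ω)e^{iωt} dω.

F[g](ω) = \frac{3840 \omega^{2} e^{- 4 i \omega}}{\left(16 \omega^{2} + 225\right)^{2}}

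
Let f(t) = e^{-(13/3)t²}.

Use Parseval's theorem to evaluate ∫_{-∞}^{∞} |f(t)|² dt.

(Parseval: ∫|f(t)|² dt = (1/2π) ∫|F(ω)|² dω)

∫|f(t)|² dt = \frac{\sqrt{78} \sqrt{\pi}}{26}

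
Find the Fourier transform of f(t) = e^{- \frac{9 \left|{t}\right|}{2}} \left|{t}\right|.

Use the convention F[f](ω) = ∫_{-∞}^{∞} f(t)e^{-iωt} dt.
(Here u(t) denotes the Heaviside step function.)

F(ω) = \frac{8 \left(81 - 4 \omega^{2}\right)}{\left(4 \omega^{2} + 81\right)^{2}}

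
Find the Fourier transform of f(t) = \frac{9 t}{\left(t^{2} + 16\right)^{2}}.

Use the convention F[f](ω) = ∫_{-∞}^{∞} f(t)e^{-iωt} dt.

F(ω) = - \frac{9 i \pi \omega e^{- 4 \left|{\omega}\right|}}{8}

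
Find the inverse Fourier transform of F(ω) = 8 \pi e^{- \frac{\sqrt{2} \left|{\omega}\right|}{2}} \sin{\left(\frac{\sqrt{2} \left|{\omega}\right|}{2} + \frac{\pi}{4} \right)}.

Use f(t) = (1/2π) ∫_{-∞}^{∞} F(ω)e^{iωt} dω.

f(t) = \frac{8}{t^{4} + 1}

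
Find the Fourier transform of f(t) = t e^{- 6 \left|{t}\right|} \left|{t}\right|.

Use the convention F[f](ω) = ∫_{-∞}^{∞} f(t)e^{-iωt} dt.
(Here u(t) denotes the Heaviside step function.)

F(ω) = \frac{4 i \omega \left(\omega^{2} - 108\right)}{\left(\omega^{2} + 36\right)^{3}}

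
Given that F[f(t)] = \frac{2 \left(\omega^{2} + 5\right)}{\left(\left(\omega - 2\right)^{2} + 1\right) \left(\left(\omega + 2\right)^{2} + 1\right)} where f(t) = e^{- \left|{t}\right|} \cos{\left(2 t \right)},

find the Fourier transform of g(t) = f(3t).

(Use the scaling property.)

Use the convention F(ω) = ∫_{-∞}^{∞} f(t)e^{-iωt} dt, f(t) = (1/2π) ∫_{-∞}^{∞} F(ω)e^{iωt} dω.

F[g](ω) = \frac{6 \left(\omega^{2} + 45\right)}{\omega^{4} - 54 \omega^{2} + 2025}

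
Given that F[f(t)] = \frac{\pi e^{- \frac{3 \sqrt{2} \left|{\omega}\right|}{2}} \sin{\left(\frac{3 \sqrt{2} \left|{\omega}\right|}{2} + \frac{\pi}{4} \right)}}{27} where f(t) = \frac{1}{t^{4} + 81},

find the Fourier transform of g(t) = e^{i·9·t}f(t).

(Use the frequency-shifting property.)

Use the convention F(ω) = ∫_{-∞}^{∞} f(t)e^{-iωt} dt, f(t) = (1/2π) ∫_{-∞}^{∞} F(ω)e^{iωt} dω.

F[g](ω) = \frac{\pi e^{- \frac{3 \sqrt{2} \left|{\omega - 9}\right|}{2}} \sin{\left(\frac{3 \sqrt{2} \left|{\omega - 9}\right|}{2} + \frac{\pi}{4} \right)}}{27}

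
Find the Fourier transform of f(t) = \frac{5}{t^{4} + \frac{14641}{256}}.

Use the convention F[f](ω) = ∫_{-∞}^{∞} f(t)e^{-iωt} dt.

F(ω) = \frac{320 \pi e^{- \frac{11 \sqrt{2} \left|{\omega}\right|}{8}} \sin{\left(\frac{11 \sqrt{2} \left|{\omega}\right|}{8} + \frac{\pi}{4} \right)}}{1331}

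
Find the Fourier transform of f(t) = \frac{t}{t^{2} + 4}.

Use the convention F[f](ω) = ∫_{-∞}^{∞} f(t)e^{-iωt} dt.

F(ω) = - i \pi e^{- 2 \left|{\omega}\right|} \operatorname{sign}{\left(\omega \right)}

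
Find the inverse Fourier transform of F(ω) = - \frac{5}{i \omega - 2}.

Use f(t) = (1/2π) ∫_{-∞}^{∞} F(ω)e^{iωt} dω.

f(t) = 5 e^{2 t} u\left(- t\right)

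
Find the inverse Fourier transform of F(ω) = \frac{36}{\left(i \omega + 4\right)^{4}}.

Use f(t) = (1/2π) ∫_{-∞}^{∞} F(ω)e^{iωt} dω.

f(t) = 6 t^{3} e^{- 4 t} u\left(t\right)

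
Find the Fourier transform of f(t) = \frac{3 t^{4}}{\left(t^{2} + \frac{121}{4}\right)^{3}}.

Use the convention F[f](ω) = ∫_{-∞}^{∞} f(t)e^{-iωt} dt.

F(ω) = \frac{3 \pi \left(121 \omega^{2} - 110 \left|{\omega}\right| + 12\right) e^{- \frac{11 \left|{\omega}\right|}{2}}}{176}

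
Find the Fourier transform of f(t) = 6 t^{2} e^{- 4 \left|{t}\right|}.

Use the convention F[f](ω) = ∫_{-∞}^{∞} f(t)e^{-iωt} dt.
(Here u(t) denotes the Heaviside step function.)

F(ω) = \frac{96 \left(16 - 3 \omega^{2}\right)}{\left(\omega^{2} + 16\right)^{3}}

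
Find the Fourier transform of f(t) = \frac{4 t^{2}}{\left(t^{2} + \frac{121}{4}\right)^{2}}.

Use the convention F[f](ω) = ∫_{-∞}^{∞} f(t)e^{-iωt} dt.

F(ω) = \frac{2 \pi \left(2 - 11 \left|{\omega}\right|\right) e^{- \frac{11 \left|{\omega}\right|}{2}}}{11}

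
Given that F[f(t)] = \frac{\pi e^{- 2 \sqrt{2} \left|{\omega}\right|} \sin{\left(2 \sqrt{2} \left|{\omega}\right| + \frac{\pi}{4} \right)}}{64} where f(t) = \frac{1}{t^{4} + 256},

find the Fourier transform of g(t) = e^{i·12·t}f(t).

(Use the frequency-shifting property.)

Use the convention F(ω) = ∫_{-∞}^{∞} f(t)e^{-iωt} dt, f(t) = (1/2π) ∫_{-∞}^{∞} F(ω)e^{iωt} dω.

F[g](ω) = \frac{\pi e^{- 2 \sqrt{2} \left|{\omega - 12}\right|} \sin{\left(2 \sqrt{2} \left|{\omega - 12}\right| + \frac{\pi}{4} \right)}}{64}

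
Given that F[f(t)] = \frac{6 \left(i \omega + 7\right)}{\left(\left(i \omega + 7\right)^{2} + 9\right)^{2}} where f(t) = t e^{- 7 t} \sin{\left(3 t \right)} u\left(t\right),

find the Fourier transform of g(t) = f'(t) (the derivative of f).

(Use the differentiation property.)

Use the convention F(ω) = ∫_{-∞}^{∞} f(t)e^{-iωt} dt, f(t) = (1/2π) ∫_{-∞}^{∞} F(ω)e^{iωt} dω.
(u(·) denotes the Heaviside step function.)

F[g](ω) = \frac{6 i \omega \left(i \omega + 7\right)}{\left(\left(i \omega + 7\right)^{2} + 9\right)^{2}}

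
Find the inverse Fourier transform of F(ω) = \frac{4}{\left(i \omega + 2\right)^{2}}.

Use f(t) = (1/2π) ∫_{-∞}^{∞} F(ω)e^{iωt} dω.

f(t) = 4 t e^{- 2 t} u\left(t\right)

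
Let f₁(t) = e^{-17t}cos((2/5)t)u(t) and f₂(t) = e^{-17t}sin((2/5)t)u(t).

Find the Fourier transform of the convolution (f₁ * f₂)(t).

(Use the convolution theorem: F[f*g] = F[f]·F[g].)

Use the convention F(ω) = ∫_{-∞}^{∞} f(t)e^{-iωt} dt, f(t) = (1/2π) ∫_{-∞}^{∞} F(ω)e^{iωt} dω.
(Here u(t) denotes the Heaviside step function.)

F[f₁*f₂](ω) = \frac{250 \left(i \omega + 17\right)}{\left(25 \left(i \omega + 17\right)^{2} + 4\right)^{2}}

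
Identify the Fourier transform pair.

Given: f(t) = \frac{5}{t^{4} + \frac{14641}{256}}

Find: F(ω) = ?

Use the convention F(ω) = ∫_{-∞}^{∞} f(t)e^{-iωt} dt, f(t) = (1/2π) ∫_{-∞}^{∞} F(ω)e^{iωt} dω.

F(ω) = \frac{320 \pi e^{- \frac{11 \sqrt{2} \left|{\omega}\right|}{8}} \sin{\left(\frac{11 \sqrt{2} \left|{\omega}\right|}{8} + \frac{\pi}{4} \right)}}{1331}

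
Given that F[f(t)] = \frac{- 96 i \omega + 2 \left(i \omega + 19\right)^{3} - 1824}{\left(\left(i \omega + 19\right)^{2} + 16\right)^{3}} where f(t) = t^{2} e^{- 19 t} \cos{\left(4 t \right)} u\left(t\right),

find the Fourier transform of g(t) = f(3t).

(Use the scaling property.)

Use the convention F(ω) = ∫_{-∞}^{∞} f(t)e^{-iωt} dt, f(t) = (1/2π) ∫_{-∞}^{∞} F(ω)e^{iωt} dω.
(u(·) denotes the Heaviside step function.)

F[g](ω) = \frac{18 \left(- 432 i \omega + \left(i \omega + 57\right)^{3} - 24624\right)}{\left(\left(i \omega + 57\right)^{2} + 144\right)^{3}}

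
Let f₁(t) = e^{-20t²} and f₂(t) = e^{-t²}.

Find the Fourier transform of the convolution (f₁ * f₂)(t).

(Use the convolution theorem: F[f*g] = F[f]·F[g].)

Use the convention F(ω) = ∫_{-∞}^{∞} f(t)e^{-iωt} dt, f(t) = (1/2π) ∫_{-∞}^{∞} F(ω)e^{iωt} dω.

F[f₁*f₂](ω) = \frac{\sqrt{5} \pi e^{- \frac{21 \omega^{2}}{80}}}{10}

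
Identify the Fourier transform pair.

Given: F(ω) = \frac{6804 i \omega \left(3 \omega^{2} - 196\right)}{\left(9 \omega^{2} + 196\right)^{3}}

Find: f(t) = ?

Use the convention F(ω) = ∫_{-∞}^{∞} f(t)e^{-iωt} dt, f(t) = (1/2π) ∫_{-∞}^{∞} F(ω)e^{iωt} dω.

f(t) = 7 t e^{- \frac{14 \left|{t}\right|}{3}} \left|{t}\right|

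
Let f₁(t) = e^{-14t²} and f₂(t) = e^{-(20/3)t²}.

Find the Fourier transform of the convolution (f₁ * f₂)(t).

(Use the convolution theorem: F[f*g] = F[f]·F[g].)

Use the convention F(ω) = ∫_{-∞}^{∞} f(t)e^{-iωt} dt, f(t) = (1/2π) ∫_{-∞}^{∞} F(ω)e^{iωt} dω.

F[f₁*f₂](ω) = \frac{\sqrt{210} \pi e^{- \frac{31 \omega^{2}}{560}}}{140}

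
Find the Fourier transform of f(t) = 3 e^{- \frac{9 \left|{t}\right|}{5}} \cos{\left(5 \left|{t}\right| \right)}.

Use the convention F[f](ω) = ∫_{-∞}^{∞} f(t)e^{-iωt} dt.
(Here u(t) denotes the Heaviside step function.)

F(ω) = \frac{270 \left(25 \omega^{2} + 706\right)}{625 \omega^{4} - 27200 \omega^{2} + 498436}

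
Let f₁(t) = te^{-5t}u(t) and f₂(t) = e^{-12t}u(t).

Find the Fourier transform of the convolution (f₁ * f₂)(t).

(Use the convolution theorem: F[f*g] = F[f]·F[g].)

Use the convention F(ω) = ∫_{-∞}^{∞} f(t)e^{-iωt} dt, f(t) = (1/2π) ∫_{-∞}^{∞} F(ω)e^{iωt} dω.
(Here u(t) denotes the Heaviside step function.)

F[f₁*f₂](ω) = \frac{1}{\left(i \omega + 5\right)^{2} \left(i \omega + 12\right)}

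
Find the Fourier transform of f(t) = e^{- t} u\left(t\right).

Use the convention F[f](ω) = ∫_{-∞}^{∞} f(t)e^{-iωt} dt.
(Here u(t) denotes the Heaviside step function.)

F(ω) = \frac{1}{i \omega + 1}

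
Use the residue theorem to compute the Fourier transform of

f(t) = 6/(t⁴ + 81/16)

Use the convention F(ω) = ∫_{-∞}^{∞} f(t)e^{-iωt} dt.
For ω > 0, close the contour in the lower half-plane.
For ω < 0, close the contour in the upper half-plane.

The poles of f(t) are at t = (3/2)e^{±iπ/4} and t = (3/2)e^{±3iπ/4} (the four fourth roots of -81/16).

Let g(z) = f(z)e^{-iωz}; for large |z| the factor e^{-iωz} decays in the lower half-plane when ω > 0 and in the upper half-plane when ω < 0.

Case ω > 0 (lower half-plane, clockwise contour ⇒ F(ω) = -2πi·ΣRes):
  Res_{z = - \frac{3 \sqrt{2}}{4} - \frac{3 \sqrt{2} i}{4}} g(z) = \frac{2 \sqrt{2} \left(1 + i\right) e^{\frac{3 \sqrt{2} \omega \left(-1 + i\right)}{4}}}{9}
  Res_{z = \frac{3 \sqrt{2}}{4} - \frac{3 \sqrt{2} i}{4}} g(z) = \frac{2 \sqrt{2} \left(-1 + i\right) e^{- \frac{3 \sqrt{2} \omega \left(1 + i\right)}{4}}}{9}
  F(ω) = -2πi·ΣRes = \frac{4 \sqrt{2} \pi \left(\left(1 - i\right) e^{\frac{3 \sqrt{2} i \omega}{2}} + 1 + i\right) e^{- \frac{3 \sqrt{2} \omega \left(1 + i\right)}{4}}}{9} = \frac{16 \pi e^{- \frac{3 \sqrt{2} \omega}{4}} \sin{\left(\frac{3 \sqrt{2} \omega}{4} + \frac{\pi}{4} \right)}}{9}

Case ω < 0 (upper half-plane, counterclockwise contour ⇒ F(ω) = +2πi·ΣRes):
  Res_{z = \frac{3 \sqrt{2}}{4} + \frac{3 \sqrt{2} i}{4}} g(z) = - \frac{2 \sqrt{2} \left(1 + i\right) e^{\frac{3 \sqrt{2} \omega \left(1 - i\right)}{4}}}{9}
  Res_{z = - \frac{3 \sqrt{2}}{4} + \frac{3 \sqrt{2} i}{4}} g(z) = \frac{2 \sqrt{2} \left(1 - i\right) e^{\frac{3 \sqrt{2} \omega \left(1 + i\right)}{4}}}{9}
  F(ω) = 2πi·ΣRes = - \frac{4 \sqrt{2} i \pi \left(\left(1 + i\right) e^{\frac{3 \sqrt{2} \omega \left(1 - i\right)}{4}} - \left(1 - i\right) e^{\frac{3 \sqrt{2} \omega \left(1 + i\right)}{4}}\right)}{9} = \frac{16 \pi e^{\frac{3 \sqrt{2} \omega}{4}} \cos{\left(\frac{3 \sqrt{2} \omega}{4} + \frac{\pi}{4} \right)}}{9}

Both cases combine into a single formula in |ω|:

F(ω) = \frac{16 \pi e^{- \frac{3 \sqrt{2} \left|{\omega}\right|}{4}} \sin{\left(\frac{3 \sqrt{2} \left|{\omega}\right|}{4} + \frac{\pi}{4} \right)}}{9}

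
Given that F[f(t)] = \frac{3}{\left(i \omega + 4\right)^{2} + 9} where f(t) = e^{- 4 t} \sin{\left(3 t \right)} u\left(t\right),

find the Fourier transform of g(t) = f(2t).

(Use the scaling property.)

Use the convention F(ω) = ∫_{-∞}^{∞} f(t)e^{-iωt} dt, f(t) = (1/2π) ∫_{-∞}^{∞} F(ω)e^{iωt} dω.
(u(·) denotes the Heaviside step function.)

F[g](ω) = \frac{6}{\left(i \omega + 8\right)^{2} + 36}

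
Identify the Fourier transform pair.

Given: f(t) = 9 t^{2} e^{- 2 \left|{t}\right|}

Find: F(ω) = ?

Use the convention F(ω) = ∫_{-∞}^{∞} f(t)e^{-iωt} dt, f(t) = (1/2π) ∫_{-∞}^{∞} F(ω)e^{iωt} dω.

F(ω) = \frac{72 \left(4 - 3 \omega^{2}\right)}{\left(\omega^{2} + 4\right)^{3}}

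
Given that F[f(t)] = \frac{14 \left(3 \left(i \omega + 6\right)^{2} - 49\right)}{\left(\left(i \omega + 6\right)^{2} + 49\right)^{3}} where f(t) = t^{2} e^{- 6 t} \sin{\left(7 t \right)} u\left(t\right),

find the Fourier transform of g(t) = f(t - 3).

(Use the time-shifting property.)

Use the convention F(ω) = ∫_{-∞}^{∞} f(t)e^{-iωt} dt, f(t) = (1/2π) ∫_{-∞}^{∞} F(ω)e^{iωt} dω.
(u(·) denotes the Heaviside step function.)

F[g](ω) = \frac{14 \left(3 \left(i \omega + 6\right)^{2} - 49\right) e^{- 3 i \omega}}{\left(\left(i \omega + 6\right)^{2} + 49\right)^{3}}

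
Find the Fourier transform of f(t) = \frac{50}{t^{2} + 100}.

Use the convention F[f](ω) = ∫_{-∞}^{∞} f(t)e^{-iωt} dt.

F(ω) = 5 \pi e^{- 10 \left|{\omega}\right|}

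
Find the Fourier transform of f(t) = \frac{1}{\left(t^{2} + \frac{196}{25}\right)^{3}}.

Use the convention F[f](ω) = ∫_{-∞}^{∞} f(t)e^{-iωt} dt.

F(ω) = \frac{125 \pi \left(196 \omega^{2} + 210 \left|{\omega}\right| + 75\right) e^{- \frac{14 \left|{\omega}\right|}{5}}}{4302592}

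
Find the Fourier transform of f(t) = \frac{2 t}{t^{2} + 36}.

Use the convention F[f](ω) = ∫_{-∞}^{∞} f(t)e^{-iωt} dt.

F(ω) = - 2 i \pi e^{- 6 \left|{\omega}\right|} \operatorname{sign}{\left(\omega \right)}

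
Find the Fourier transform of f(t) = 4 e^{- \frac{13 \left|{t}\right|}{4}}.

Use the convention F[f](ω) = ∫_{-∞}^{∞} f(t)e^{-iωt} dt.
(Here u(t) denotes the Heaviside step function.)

F(ω) = \frac{416}{16 \omega^{2} + 169}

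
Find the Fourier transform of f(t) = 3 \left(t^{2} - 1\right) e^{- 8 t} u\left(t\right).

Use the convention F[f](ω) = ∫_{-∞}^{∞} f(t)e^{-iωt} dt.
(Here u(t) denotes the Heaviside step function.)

F(ω) = \frac{3 \left(2 i \omega - \left(i \omega + 8\right)^{3} + 16\right)}{\left(i \omega + 8\right)^{4}}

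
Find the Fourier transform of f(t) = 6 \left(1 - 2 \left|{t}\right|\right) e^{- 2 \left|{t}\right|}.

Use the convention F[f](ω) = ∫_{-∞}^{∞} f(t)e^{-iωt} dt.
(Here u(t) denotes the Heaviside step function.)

F(ω) = \frac{48 \omega^{2}}{\left(\omega^{2} + 4\right)^{2}}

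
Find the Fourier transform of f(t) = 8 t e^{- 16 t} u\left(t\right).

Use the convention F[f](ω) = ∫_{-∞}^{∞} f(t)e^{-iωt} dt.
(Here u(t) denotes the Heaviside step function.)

F(ω) = \frac{8}{\left(i \omega + 16\right)^{2}}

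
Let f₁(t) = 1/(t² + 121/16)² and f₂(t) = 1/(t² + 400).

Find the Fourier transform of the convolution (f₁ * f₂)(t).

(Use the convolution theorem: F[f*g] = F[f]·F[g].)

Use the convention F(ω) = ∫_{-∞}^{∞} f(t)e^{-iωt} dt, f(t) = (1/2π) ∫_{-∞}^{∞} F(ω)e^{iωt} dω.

F[f₁*f₂](ω) = \frac{2 \pi^{2} \left(11 \left|{\omega}\right| + 4\right) e^{- \frac{91 \left|{\omega}\right|}{4}}}{6655}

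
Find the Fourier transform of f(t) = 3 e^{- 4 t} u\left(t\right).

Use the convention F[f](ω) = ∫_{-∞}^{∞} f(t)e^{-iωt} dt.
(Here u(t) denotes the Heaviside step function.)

F(ω) = \frac{3}{i \omega + 4}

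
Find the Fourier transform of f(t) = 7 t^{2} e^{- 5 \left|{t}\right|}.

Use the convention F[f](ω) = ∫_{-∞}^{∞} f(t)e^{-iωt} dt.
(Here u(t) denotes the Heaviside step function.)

F(ω) = \frac{140 \left(25 - 3 \omega^{2}\right)}{\left(\omega^{2} + 25\right)^{3}}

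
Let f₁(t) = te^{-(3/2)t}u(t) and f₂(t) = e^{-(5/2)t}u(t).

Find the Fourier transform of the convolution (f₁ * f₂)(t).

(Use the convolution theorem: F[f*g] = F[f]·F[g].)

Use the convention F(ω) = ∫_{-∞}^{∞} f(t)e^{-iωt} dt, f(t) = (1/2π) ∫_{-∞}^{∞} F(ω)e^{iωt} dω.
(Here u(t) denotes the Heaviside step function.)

F[f₁*f₂](ω) = \frac{8}{\left(2 i \omega + 3\right)^{2} \left(2 i \omega + 5\right)}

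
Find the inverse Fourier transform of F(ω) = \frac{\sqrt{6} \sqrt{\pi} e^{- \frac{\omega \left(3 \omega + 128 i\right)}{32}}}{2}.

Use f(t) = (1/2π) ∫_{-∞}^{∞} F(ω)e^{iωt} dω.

f(t) = 2 e^{- \frac{8 \left(t - 4\right)^{2}}{3}}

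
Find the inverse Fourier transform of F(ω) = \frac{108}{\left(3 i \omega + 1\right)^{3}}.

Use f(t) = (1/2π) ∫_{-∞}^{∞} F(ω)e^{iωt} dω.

f(t) = 2 t^{2} e^{- \frac{t}{3}} u\left(t\right)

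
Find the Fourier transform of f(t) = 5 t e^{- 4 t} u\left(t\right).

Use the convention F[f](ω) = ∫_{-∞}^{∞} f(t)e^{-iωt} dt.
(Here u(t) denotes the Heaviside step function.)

F(ω) = \frac{5}{\left(i \omega + 4\right)^{2}}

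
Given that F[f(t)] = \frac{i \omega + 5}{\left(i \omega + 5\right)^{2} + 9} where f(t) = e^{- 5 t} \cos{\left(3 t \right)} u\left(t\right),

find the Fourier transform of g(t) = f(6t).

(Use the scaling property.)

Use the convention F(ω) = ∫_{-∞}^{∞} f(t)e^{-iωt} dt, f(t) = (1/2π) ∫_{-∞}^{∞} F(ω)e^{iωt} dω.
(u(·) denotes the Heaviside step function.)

F[g](ω) = \frac{i \omega + 30}{\left(i \omega + 30\right)^{2} + 324}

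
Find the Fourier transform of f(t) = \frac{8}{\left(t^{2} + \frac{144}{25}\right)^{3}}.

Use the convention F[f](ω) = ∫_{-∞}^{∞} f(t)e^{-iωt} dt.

F(ω) = \frac{125 \pi \left(48 \omega^{2} + 60 \left|{\omega}\right| + 25\right) e^{- \frac{12 \left|{\omega}\right|}{5}}}{82944}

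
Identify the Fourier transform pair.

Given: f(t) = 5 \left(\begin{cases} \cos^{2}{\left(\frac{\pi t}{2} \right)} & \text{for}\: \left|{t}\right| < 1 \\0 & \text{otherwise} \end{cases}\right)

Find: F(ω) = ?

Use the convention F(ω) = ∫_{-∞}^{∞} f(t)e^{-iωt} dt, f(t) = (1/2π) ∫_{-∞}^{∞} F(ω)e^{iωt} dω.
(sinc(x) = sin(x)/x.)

F(ω) = - \frac{5 \pi^{2} \operatorname{sinc}{\left(\omega \right)}}{\omega^{2} - \pi^{2}}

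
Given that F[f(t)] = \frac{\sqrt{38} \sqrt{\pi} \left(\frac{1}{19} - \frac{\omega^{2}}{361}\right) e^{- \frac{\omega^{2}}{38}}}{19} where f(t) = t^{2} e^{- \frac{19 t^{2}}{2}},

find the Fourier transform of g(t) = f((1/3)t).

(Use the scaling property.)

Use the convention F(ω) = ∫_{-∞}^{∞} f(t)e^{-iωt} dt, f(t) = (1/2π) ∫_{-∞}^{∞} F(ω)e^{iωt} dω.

F[g](ω) = \frac{3 \sqrt{38} \sqrt{\pi} \left(19 - 9 \omega^{2}\right) e^{- \frac{9 \omega^{2}}{38}}}{6859}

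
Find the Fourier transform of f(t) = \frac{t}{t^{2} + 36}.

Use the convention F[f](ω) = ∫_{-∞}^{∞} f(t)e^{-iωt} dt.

F(ω) = - i \pi e^{- 6 \left|{\omega}\right|} \operatorname{sign}{\left(\omega \right)}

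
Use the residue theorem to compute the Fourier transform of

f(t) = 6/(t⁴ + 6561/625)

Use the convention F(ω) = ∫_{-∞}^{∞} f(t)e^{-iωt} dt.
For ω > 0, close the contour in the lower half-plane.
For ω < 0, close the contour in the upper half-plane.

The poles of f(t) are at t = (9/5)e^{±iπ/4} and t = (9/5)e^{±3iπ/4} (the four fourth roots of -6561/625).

Let g(z) = f(z)e^{-iωz}; for large |z| the factor e^{-iωz} decays in the lower half-plane when ω > 0 and in the upper half-plane when ω < 0.

Case ω > 0 (lower half-plane, clockwise contour ⇒ F(ω) = -2πi·ΣRes):
  Res_{z = - \frac{9 \sqrt{2}}{10} - \frac{9 \sqrt{2} i}{10}} g(z) = \frac{125 \sqrt{2} i \left(1 - i\right) e^{\frac{9 \sqrt{2} \omega \left(-1 + i\right)}{10}}}{972}
  Res_{z = \frac{9 \sqrt{2}}{10} - \frac{9 \sqrt{2} i}{10}} g(z) = \frac{125 \sqrt{2} i \left(1 + i\right) e^{- \frac{9 \sqrt{2} \omega \left(1 + i\right)}{10}}}{972}
  F(ω) = -2πi·ΣRes = \frac{125 \sqrt{2} \pi \left(1 - i\right) \left(e^{\frac{9 \sqrt{2} i \omega}{5}} + i\right) e^{- \frac{9 \sqrt{2} \omega \left(1 + i\right)}{10}}}{486} = \frac{250 \pi e^{- \frac{9 \sqrt{2} \omega}{10}} \sin{\left(\frac{9 \sqrt{2} \omega}{10} + \frac{\pi}{4} \right)}}{243}

Case ω < 0 (upper half-plane, counterclockwise contour ⇒ F(ω) = +2πi·ΣRes):
  Res_{z = \frac{9 \sqrt{2}}{10} + \frac{9 \sqrt{2} i}{10}} g(z) = \frac{125 \sqrt{2} i \left(-1 + i\right) e^{\frac{9 \sqrt{2} \omega \left(1 - i\right)}{10}}}{972}
  Res_{z = - \frac{9 \sqrt{2}}{10} + \frac{9 \sqrt{2} i}{10}} g(z) = \frac{125 \sqrt{2} \left(1 - i\right) e^{\frac{9 \sqrt{2} \omega \left(1 + i\right)}{10}}}{972}
  F(ω) = 2πi·ΣRes = - \frac{125 \sqrt{2} i \pi \left(i \left(1 - i\right) e^{\frac{9 \sqrt{2} \omega \left(1 - i\right)}{10}} - \left(1 - i\right) e^{\frac{9 \sqrt{2} \omega \left(1 + i\right)}{10}}\right)}{486} = \frac{250 \pi e^{\frac{9 \sqrt{2} \omega}{10}} \cos{\left(\frac{9 \sqrt{2} \omega}{10} + \frac{\pi}{4} \right)}}{243}

Both cases combine into a single formula in |ω|:

F(ω) = \frac{250 \pi e^{- \frac{9 \sqrt{2} \left|{\omega}\right|}{10}} \sin{\left(\frac{9 \sqrt{2} \left|{\omega}\right|}{10} + \frac{\pi}{4} \right)}}{243}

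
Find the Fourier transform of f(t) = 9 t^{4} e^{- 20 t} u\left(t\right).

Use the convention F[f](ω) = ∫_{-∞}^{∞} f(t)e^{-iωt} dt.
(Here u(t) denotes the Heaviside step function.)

F(ω) = \frac{216}{\left(i \omega + 20\right)^{5}}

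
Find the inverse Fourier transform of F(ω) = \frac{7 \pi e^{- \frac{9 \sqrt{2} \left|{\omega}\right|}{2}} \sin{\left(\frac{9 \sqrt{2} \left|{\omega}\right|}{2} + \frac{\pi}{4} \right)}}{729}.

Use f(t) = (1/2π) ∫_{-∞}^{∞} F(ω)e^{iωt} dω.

f(t) = \frac{7}{t^{4} + 6561}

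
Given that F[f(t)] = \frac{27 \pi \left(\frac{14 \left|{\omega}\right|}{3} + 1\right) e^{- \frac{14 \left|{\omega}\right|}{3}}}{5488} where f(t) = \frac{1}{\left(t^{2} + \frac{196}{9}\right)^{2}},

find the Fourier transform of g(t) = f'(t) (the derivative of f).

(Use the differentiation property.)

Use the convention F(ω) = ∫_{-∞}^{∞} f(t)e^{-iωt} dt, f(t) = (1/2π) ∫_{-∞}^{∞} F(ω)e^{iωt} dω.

F[g](ω) = \frac{9 i \pi \omega \left(14 \left|{\omega}\right| + 3\right) e^{- \frac{14 \left|{\omega}\right|}{3}}}{5488}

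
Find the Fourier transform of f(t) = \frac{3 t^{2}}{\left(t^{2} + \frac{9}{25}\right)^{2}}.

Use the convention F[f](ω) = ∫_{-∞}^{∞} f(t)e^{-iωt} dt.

F(ω) = \frac{\pi \left(5 - 3 \left|{\omega}\right|\right) e^{- \frac{3 \left|{\omega}\right|}{5}}}{2}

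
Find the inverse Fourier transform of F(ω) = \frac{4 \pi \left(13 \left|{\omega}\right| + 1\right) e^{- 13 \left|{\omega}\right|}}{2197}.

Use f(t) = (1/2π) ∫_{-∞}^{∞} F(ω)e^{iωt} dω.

f(t) = \frac{8}{\left(t^{2} + 169\right)^{2}}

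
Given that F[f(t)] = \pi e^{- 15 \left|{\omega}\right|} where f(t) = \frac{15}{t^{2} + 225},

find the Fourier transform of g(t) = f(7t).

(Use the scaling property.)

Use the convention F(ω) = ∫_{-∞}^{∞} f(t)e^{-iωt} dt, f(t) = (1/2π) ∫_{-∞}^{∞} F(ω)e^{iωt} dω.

F[g](ω) = \frac{\pi e^{- \frac{15 \left|{\omega}\right|}{7}}}{7}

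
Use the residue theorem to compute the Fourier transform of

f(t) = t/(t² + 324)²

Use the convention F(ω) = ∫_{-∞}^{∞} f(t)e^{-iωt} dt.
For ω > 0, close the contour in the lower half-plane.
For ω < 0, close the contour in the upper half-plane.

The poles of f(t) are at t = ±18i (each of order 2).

Let g(z) = f(z)e^{-iωz}; for large |z| the factor e^{-iωz} decays in the lower half-plane when ω > 0 and in the upper half-plane when ω < 0.

Case ω > 0 (lower half-plane, clockwise contour ⇒ F(ω) = -2πi·ΣRes):
  Res_{z = - 18 i} g(z) = \frac{\omega e^{- 18 \omega}}{72} (pole of order 2)
  F(ω) = -2πi·ΣRes = - \frac{i \pi \omega e^{- 18 \omega}}{36}

Case ω < 0 (upper half-plane, counterclockwise contour ⇒ F(ω) = +2πi·ΣRes):
  Res_{z = 18 i} g(z) = - \frac{\omega e^{18 \omega}}{72} (pole of order 2)
  F(ω) = 2πi·ΣRes = - \frac{i \pi \omega e^{18 \omega}}{36}

Both cases combine into a single formula in |ω|:

F(ω) = - \frac{i \pi \omega e^{- 18 \left|{\omega}\right|}}{36}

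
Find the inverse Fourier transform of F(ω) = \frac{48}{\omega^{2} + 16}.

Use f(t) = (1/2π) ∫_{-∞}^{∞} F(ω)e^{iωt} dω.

f(t) = 6 e^{- 4 \left|{t}\right|}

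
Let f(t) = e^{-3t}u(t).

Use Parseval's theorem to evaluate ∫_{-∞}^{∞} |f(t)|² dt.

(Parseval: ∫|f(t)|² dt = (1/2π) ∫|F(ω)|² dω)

∫|f(t)|² dt = \frac{1}{6}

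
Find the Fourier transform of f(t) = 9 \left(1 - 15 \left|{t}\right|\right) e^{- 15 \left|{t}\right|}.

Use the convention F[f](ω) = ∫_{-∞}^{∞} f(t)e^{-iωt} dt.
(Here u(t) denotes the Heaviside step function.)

F(ω) = \frac{540 \omega^{2}}{\left(\omega^{2} + 225\right)^{2}}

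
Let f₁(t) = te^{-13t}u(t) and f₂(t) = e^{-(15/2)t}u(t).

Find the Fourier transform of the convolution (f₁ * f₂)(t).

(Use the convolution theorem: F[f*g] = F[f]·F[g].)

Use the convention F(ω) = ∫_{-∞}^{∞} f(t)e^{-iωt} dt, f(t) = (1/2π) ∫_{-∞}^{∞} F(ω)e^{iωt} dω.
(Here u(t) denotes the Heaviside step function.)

F[f₁*f₂](ω) = \frac{2}{\left(i \omega + 13\right)^{2} \left(2 i \omega + 15\right)}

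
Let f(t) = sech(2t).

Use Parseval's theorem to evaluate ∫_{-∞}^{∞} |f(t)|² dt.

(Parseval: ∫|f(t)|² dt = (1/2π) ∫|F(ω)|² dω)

∫|f(t)|² dt = 1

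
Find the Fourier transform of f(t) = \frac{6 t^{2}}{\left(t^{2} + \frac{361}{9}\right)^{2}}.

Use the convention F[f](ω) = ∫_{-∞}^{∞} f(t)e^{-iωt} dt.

F(ω) = \frac{3 \pi \left(3 - 19 \left|{\omega}\right|\right) e^{- \frac{19 \left|{\omega}\right|}{3}}}{19}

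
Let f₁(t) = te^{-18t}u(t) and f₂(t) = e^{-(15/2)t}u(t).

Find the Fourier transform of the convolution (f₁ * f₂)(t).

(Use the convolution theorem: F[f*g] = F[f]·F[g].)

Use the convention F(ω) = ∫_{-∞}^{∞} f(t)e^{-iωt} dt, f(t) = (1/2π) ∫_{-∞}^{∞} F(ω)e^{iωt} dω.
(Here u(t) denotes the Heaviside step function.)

F[f₁*f₂](ω) = \frac{2}{\left(i \omega + 18\right)^{2} \left(2 i \omega + 15\right)}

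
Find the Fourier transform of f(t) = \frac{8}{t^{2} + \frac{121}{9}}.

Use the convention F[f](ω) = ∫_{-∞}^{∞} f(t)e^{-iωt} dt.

F(ω) = \frac{24 \pi e^{- \frac{11 \left|{\omega}\right|}{3}}}{11}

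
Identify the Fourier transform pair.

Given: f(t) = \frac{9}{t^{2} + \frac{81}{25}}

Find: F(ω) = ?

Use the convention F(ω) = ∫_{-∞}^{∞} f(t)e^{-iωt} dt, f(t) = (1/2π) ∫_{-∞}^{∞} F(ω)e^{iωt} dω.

F(ω) = 5 \pi e^{- \frac{9 \left|{\omega}\right|}{5}}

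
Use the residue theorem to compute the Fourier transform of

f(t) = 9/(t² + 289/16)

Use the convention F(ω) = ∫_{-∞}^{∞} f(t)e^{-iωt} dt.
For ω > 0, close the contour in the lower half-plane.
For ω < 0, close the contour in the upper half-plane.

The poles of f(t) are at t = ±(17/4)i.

Let g(z) = f(z)e^{-iωz}; for large |z| the factor e^{-iωz} decays in the lower half-plane when ω > 0 and in the upper half-plane when ω < 0.

Case ω > 0 (lower half-plane, clockwise contour ⇒ F(ω) = -2πi·ΣRes):
  Res_{z = - \frac{17 i}{4}} g(z) = \frac{18 i e^{- \frac{17 \omega}{4}}}{17}
  F(ω) = -2πi·ΣRes = \frac{36 \pi e^{- \frac{17 \omega}{4}}}{17}

Case ω < 0 (upper half-plane, counterclockwise contour ⇒ F(ω) = +2πi·ΣRes):
  Res_{z = \frac{17 i}{4}} g(z) = - \frac{18 i e^{\frac{17 \omega}{4}}}{17}
  F(ω) = 2πi·ΣRes = \frac{36 \pi e^{\frac{17 \omega}{4}}}{17}

Both cases combine into a single formula in |ω|:

F(ω) = \frac{36 \pi e^{- \frac{17 \left|{\omega}\right|}{4}}}{17}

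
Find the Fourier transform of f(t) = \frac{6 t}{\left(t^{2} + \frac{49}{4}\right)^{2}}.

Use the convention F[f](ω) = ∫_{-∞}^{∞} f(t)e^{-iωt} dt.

F(ω) = - \frac{6 i \pi \omega e^{- \frac{7 \left|{\omega}\right|}{2}}}{7}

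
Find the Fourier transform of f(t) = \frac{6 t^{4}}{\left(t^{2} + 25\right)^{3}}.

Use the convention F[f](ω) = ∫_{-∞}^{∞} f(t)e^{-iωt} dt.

F(ω) = \frac{3 \pi \left(25 \omega^{2} - 25 \left|{\omega}\right| + 3\right) e^{- 5 \left|{\omega}\right|}}{20}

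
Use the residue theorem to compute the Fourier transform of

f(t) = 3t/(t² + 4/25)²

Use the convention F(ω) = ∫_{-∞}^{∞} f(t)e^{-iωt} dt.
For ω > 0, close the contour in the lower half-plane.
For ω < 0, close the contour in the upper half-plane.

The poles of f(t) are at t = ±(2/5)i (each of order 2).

Let g(z) = f(z)e^{-iωz}; for large |z| the factor e^{-iωz} decays in the lower half-plane when ω > 0 and in the upper half-plane when ω < 0.

Case ω > 0 (lower half-plane, clockwise contour ⇒ F(ω) = -2πi·ΣRes):
  Res_{z = - \frac{2 i}{5}} g(z) = \frac{15 \omega e^{- \frac{2 \omega}{5}}}{8} (pole of order 2)
  F(ω) = -2πi·ΣRes = - \frac{15 i \pi \omega e^{- \frac{2 \omega}{5}}}{4}

Case ω < 0 (upper half-plane, counterclockwise contour ⇒ F(ω) = +2πi·ΣRes):
  Res_{z = \frac{2 i}{5}} g(z) = - \frac{15 \omega e^{\frac{2 \omega}{5}}}{8} (pole of order 2)
  F(ω) = 2πi·ΣRes = - \frac{15 i \pi \omega e^{\frac{2 \omega}{5}}}{4}

Both cases combine into a single formula in |ω|:

F(ω) = - \frac{15 i \pi \omega e^{- \frac{2 \left|{\omega}\right|}{5}}}{4}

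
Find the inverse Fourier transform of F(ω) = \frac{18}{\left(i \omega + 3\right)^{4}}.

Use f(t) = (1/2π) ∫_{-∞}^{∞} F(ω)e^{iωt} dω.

f(t) = 3 t^{3} e^{- 3 t} u\left(t\right)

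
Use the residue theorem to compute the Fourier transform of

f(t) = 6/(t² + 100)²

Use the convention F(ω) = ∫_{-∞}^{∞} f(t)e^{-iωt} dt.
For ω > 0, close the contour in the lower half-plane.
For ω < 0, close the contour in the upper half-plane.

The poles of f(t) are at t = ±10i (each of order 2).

Let g(z) = f(z)e^{-iωz}; for large |z| the factor e^{-iωz} decays in the lower half-plane when ω > 0 and in the upper half-plane when ω < 0.

Case ω > 0 (lower half-plane, clockwise contour ⇒ F(ω) = -2πi·ΣRes):
  Res_{z = - 10 i} g(z) = \frac{3 i \left(10 \omega + 1\right) e^{- 10 \omega}}{2000} (pole of order 2)
  F(ω) = -2πi·ΣRes = \frac{3 \pi \left(10 \omega + 1\right) e^{- 10 \omega}}{1000}

Case ω < 0 (upper half-plane, counterclockwise contour ⇒ F(ω) = +2πi·ΣRes):
  Res_{z = 10 i} g(z) = \frac{3 i \left(10 \omega - 1\right) e^{10 \omega}}{2000} (pole of order 2)
  F(ω) = 2πi·ΣRes = \frac{3 \pi \left(1 - 10 \omega\right) e^{10 \omega}}{1000}

Both cases combine into a single formula in |ω|:

F(ω) = \frac{3 \pi \left(10 \left|{\omega}\right| + 1\right) e^{- 10 \left|{\omega}\right|}}{1000}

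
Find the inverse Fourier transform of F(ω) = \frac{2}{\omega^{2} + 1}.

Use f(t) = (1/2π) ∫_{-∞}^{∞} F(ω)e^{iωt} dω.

f(t) = e^{- \left|{t}\right|}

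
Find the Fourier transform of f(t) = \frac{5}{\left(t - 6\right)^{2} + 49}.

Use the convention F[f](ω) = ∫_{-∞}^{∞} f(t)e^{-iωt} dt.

F(ω) = \frac{5 \pi e^{- 6 i \omega - 7 \left|{\omega}\right|}}{7}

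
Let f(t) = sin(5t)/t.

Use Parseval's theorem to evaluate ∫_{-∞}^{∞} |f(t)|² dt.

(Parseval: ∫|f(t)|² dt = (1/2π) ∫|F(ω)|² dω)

∫|f(t)|² dt = 5 \pi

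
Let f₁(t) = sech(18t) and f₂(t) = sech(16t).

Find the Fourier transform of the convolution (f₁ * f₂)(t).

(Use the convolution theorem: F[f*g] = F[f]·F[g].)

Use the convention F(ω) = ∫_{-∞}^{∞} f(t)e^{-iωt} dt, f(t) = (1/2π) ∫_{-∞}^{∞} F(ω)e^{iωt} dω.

F[f₁*f₂](ω) = \frac{\pi^{2}}{288 \cosh{\left(\frac{\pi \omega}{36} \right)} \cosh{\left(\frac{\pi \omega}{32} \right)}}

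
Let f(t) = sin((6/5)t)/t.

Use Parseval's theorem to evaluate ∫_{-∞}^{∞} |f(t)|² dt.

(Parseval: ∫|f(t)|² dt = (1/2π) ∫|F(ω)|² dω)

∫|f(t)|² dt = \frac{6 \pi}{5}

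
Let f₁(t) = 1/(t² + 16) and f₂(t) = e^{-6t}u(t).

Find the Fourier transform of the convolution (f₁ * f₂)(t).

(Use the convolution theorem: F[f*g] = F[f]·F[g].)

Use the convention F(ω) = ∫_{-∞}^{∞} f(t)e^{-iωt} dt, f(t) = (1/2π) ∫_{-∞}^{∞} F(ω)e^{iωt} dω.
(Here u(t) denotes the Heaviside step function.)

F[f₁*f₂](ω) = \frac{\pi e^{- 4 \left|{\omega}\right|}}{4 \left(i \omega + 6\right)}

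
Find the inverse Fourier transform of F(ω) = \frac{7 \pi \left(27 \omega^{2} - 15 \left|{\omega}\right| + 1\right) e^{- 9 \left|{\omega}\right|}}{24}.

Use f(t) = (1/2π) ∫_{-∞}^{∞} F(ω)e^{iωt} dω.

f(t) = \frac{7 t^{4}}{\left(t^{2} + 81\right)^{3}}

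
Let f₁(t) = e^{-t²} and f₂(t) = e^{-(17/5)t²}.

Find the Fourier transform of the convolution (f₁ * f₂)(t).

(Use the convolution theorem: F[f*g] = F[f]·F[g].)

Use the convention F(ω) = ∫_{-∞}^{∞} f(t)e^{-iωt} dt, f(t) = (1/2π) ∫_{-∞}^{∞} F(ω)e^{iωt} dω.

F[f₁*f₂](ω) = \frac{\sqrt{85} \pi e^{- \frac{11 \omega^{2}}{34}}}{17}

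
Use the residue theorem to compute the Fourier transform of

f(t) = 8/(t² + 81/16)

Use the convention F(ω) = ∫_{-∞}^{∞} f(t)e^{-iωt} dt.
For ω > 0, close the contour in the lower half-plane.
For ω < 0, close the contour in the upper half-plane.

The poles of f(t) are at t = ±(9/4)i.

Let g(z) = f(z)e^{-iωz}; for large |z| the factor e^{-iωz} decays in the lower half-plane when ω > 0 and in the upper half-plane when ω < 0.

Case ω > 0 (lower half-plane, clockwise contour ⇒ F(ω) = -2πi·ΣRes):
  Res_{z = - \frac{9 i}{4}} g(z) = \frac{16 i e^{- \frac{9 \omega}{4}}}{9}
  F(ω) = -2πi·ΣRes = \frac{32 \pi e^{- \frac{9 \omega}{4}}}{9}

Case ω < 0 (upper half-plane, counterclockwise contour ⇒ F(ω) = +2πi·ΣRes):
  Res_{z = \frac{9 i}{4}} g(z) = - \frac{16 i e^{\frac{9 \omega}{4}}}{9}
  F(ω) = 2πi·ΣRes = \frac{32 \pi e^{\frac{9 \omega}{4}}}{9}

Both cases combine into a single formula in |ω|:

F(ω) = \frac{32 \pi e^{- \frac{9 \left|{\omega}\right|}{4}}}{9}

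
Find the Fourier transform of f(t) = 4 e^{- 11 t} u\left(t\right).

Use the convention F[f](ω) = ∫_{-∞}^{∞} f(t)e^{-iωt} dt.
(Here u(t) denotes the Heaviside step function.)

F(ω) = \frac{4}{i \omega + 11}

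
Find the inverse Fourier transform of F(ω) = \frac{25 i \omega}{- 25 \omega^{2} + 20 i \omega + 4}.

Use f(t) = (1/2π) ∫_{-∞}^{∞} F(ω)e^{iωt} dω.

f(t) = \left(1 - \frac{2 t}{5}\right) e^{- \frac{2 t}{5}} u\left(t\right)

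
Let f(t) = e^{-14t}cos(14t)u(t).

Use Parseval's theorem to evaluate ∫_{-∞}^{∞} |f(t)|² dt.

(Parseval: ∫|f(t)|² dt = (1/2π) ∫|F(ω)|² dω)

∫|f(t)|² dt = \frac{3}{112}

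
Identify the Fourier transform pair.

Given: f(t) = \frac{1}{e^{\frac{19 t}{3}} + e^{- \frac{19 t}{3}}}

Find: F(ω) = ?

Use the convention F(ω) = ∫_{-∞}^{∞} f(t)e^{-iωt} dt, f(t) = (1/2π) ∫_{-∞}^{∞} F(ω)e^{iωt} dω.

F(ω) = \frac{3 \pi}{38 \cosh{\left(\frac{3 \pi \omega}{38} \right)}}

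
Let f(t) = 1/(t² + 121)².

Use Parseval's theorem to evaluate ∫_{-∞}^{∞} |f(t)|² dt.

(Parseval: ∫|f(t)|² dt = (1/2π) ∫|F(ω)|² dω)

∫|f(t)|² dt = \frac{5 \pi}{311794736}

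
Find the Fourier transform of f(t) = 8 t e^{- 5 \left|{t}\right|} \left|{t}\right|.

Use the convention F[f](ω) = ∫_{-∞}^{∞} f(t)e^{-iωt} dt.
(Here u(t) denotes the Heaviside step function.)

F(ω) = \frac{32 i \omega \left(\omega^{2} - 75\right)}{\left(\omega^{2} + 25\right)^{3}}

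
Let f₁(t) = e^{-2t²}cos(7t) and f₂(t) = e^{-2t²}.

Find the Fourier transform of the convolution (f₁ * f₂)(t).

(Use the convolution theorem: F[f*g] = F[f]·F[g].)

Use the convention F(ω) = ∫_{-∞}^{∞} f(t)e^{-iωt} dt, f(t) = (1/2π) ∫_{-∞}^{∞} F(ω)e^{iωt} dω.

F[f₁*f₂](ω) = \frac{\pi \left(e^{\frac{7 \omega}{2}} + 1\right) e^{- \frac{\omega^{2}}{4} - \frac{7 \omega}{4} - \frac{49}{8}}}{4}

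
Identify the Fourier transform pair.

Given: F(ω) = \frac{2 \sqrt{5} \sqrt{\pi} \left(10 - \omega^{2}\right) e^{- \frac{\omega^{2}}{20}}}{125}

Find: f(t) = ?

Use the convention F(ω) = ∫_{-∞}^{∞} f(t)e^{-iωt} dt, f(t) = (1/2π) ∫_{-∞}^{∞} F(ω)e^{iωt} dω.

f(t) = 8 t^{2} e^{- 5 t^{2}}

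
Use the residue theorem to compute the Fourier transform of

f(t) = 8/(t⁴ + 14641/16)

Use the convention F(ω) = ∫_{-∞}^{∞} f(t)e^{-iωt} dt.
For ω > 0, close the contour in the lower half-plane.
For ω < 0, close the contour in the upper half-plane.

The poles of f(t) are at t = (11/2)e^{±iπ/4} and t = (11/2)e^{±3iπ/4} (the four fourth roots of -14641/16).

Let g(z) = f(z)e^{-iωz}; for large |z| the factor e^{-iωz} decays in the lower half-plane when ω > 0 and in the upper half-plane when ω < 0.

Case ω > 0 (lower half-plane, clockwise contour ⇒ F(ω) = -2πi·ΣRes):
  Res_{z = - \frac{11 \sqrt{2}}{4} - \frac{11 \sqrt{2} i}{4}} g(z) = \frac{8 \sqrt{2} \left(1 + i\right) e^{\frac{11 \sqrt{2} \omega \left(-1 + i\right)}{4}}}{1331}
  Res_{z = \frac{11 \sqrt{2}}{4} - \frac{11 \sqrt{2} i}{4}} g(z) = \frac{8 \sqrt{2} \left(-1 + i\right) e^{- \frac{11 \sqrt{2} \omega \left(1 + i\right)}{4}}}{1331}
  F(ω) = -2πi·ΣRes = \frac{16 \sqrt{2} \pi \left(\left(1 - i\right) e^{\frac{11 \sqrt{2} i \omega}{2}} + 1 + i\right) e^{- \frac{11 \sqrt{2} \omega \left(1 + i\right)}{4}}}{1331} = \frac{64 \pi e^{- \frac{11 \sqrt{2} \omega}{4}} \sin{\left(\frac{11 \sqrt{2} \omega}{4} + \frac{\pi}{4} \right)}}{1331}

Case ω < 0 (upper half-plane, counterclockwise contour ⇒ F(ω) = +2πi·ΣRes):
  Res_{z = \frac{11 \sqrt{2}}{4} + \frac{11 \sqrt{2} i}{4}} g(z) = - \frac{8 \sqrt{2} \left(1 + i\right) e^{\frac{11 \sqrt{2} \omega \left(1 - i\right)}{4}}}{1331}
  Res_{z = - \frac{11 \sqrt{2}}{4} + \frac{11 \sqrt{2} i}{4}} g(z) = \frac{8 \sqrt{2} \left(1 - i\right) e^{\frac{11 \sqrt{2} \omega \left(1 + i\right)}{4}}}{1331}
  F(ω) = 2πi·ΣRes = - \frac{16 \sqrt{2} i \pi \left(\left(1 + i\right) e^{\frac{11 \sqrt{2} \omega \left(1 - i\right)}{4}} - \left(1 - i\right) e^{\frac{11 \sqrt{2} \omega \left(1 + i\right)}{4}}\right)}{1331} = \frac{64 \pi e^{\frac{11 \sqrt{2} \omega}{4}} \cos{\left(\frac{11 \sqrt{2} \omega}{4} + \frac{\pi}{4} \right)}}{1331}

Both cases combine into a single formula in |ω|:

F(ω) = \frac{64 \pi e^{- \frac{11 \sqrt{2} \left|{\omega}\right|}{4}} \sin{\left(\frac{11 \sqrt{2} \left|{\omega}\right|}{4} + \frac{\pi}{4} \right)}}{1331}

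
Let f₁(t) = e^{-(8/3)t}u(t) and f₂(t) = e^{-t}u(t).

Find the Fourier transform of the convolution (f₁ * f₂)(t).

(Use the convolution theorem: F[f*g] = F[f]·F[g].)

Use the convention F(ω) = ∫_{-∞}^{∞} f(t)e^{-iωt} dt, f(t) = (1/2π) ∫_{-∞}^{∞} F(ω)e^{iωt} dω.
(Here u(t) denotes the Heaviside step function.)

F[f₁*f₂](ω) = \frac{3}{\left(i \omega + 1\right) \left(3 i \omega + 8\right)}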